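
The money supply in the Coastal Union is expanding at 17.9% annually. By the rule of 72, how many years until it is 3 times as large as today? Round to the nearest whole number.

≈ 6 years

At 17.9% it doubles every 72/17.9 ≈ 4.02 years.
3× is log₂ 3 ≈ 1.58 doublings, so ≈ 1.58 × 4.02 = 6 years.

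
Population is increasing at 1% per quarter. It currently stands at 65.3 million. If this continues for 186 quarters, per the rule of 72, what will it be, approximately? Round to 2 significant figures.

It doubles every 72/1 ≈ 72.00 quarters, so 186 quarters is 2.58 doublings.
2^2.58 ≈ 5.98; 65.3 × 5.98 ≈ 390 million.

≈ 390 million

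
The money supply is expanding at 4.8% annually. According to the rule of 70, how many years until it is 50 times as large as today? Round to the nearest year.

Doubling time ≈ 70/4.8 = 14.58 years.
50× is log₂ 50 ≈ 5.64 doublings, so ≈ 5.64 × 14.58 = 82 years.

82 years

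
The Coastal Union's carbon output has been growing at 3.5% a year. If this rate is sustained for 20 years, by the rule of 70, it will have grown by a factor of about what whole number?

At 3.5% one doubling takes ≈ 20.00 years; 20 years is 1 of them, so ×2.

2 times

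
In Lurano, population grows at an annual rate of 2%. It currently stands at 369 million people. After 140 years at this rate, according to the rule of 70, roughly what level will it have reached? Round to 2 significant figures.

about 5900 million people

Doubling time ≈ 70/2 = 35.00 years.
140 years is 140/35.00 ≈ 4.00 doublings, a factor of 2^4.00 ≈ 16.00.
369 × 16.00 ≈ 5900 million people.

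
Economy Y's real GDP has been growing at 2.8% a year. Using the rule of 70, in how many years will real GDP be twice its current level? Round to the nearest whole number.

Doubling time ≈ 70 / 2.8 = 25.00 years.

25 years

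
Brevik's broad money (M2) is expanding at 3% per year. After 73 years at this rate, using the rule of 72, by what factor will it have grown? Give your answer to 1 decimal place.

around 8.2 times

Doubles every ≈ 24.00 years (72/3).
73 years is 3.04 doublings; 2^3.04 ≈ 8.2×.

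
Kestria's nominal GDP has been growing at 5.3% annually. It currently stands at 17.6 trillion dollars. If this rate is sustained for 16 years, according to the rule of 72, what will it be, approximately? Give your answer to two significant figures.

Doubling time ≈ 72/5.3 = 13.58 years.
16 years is 16/13.58 ≈ 1.18 doublings, a factor of 2^1.18 ≈ 2.27.
17.6 × 2.27 ≈ 40 trillion dollars.

around 40 trillion dollars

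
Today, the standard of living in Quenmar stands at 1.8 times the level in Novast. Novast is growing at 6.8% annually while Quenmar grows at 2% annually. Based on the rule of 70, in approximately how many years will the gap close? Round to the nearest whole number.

roughly 12 years

What matters is the difference: 4.8 pp.
Rule of 70 on the gap: the ratio halves every 70/4.8 ≈ 14.58 years.
A 1.8 times gap takes log₂(1.8) ≈ 0.85 halvings to close: 0.85 × 14.58 ≈ 12 years.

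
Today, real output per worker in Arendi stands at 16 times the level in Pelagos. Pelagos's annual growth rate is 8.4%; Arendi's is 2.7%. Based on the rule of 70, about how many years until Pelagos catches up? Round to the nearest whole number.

around 49 years

Pelagos gains on Arendi at 8.4% − 2.7% = 5.7 points a year.
At that relative rate the gap halves every 70/5.7 ≈ 12.28 years.
A 16 times gap closes after 4 halvings: 4 × 12.28 ≈ 49 years.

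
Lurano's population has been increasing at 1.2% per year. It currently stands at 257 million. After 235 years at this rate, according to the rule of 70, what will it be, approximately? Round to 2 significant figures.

around 4200 million

It doubles every 70/1.2 ≈ 58.33 years, so 235 years is 4.03 doublings.
2^4.03 ≈ 16.34; 257 × 16.34 ≈ 4200 million.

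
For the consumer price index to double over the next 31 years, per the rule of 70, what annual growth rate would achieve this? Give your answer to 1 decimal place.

2.3% annually

70 / 31 ≈ 2.26, so about 2.3% annually.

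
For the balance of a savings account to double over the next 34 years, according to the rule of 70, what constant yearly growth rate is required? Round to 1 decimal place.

70 / 34 ≈ 2.06, so about 2.1% per year.

about 2.1%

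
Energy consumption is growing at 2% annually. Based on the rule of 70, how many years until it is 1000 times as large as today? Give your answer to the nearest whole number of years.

Doubling time ≈ 70/2 = 35.00 years.
Reaching 1000× takes log₂(1000) ≈ 9.97 doublings.
9.97 × 35.00 ≈ 349 years.

approximately 349 years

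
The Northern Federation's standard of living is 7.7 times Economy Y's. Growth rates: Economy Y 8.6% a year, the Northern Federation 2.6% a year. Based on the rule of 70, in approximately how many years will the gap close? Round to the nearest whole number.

roughly 34 years

What matters is the difference: 6 pp.
Rule of 70 on the gap: the ratio halves every 70/6 ≈ 11.67 years.
A 7.7 times gap takes log₂(7.7) ≈ 2.94 halvings to close: 2.94 × 11.67 ≈ 34 years.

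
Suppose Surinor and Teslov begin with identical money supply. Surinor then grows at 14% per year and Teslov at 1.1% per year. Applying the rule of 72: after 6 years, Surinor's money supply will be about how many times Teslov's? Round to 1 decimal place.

about 2.1 times

Rate gap = 14% − 1.1% = 12.9 points.
The ratio doubles every 72/12.9 ≈ 5.58 years.
6/5.58 ≈ 1.08 doublings → ratio ≈ 2^1.08 ≈ 2.1.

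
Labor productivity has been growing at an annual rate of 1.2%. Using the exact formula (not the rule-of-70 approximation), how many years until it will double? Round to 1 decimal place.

t = ln(2) / ln(1 + 0.012) = 0.6931 / 0.011929 ≈ 58.10.

58.1 years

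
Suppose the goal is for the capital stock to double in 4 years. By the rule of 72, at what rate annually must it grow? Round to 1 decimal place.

18.0%

72 / 4 ≈ 18.00, so about 18.0% annually.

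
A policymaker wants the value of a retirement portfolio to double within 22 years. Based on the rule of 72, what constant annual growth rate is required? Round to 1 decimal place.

roughly 3.3%

72 / 22 ≈ 3.27, so about 3.3% a year.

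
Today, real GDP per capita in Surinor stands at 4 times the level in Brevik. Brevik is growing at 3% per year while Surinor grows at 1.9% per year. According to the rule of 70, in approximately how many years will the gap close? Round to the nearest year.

roughly 127 years

What matters is the difference: 1.1 pp.
Rule of 70 on the gap: the ratio halves every 70/1.1 ≈ 63.64 years.
A 4 times gap closes after 2 halvings: 2 × 63.64 ≈ 127 years.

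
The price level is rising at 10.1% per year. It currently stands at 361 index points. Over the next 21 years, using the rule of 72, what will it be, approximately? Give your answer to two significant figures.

It doubles every 72/10.1 ≈ 7.13 years, so 21 years is 2.95 doublings.
2^2.95 ≈ 7.73; 361 × 7.73 ≈ 2800 index points.

approximately 2800 index points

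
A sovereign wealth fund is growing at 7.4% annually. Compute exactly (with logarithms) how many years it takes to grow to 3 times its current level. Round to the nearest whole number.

t = ln(3) / ln(1 + 0.074) = 1.0986 / 0.071390 ≈ 15.39.
≈ 15 years.

15 years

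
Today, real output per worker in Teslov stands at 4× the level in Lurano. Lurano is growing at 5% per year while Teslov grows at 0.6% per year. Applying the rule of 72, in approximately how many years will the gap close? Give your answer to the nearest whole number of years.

approximately 33 years

The growth-rate gap is 5% − 0.6% = 4.4 percentage points.
So the ratio between them halves every 72/4.4 ≈ 16.36 years.
A 4× gap closes after 2 halvings: 2 × 16.36 ≈ 33 years.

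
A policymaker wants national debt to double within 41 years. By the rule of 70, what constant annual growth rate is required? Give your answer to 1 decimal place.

roughly 1.7% a year

70 / 41 ≈ 1.71, so about 1.7% a year.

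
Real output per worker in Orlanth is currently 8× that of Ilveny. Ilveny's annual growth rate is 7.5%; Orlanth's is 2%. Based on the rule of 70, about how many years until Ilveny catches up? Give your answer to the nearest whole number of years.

The growth-rate gap is 7.5% − 2% = 5.5 percentage points.
So the ratio between them halves every 70/5.5 ≈ 12.73 years.
An 8× gap closes after 3 halvings: 3 × 12.73 ≈ 38 years.

38 years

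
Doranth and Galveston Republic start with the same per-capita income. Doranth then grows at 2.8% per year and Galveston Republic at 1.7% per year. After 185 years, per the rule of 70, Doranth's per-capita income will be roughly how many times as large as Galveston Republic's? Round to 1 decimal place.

Doranth pulls ahead at 1.1 pp per year, so the ratio doubles every 70/1.1 ≈ 63.64 years.
In 185 years that's 2.91 doublings: 2^2.91 ≈ 7.5.

about 7.5 times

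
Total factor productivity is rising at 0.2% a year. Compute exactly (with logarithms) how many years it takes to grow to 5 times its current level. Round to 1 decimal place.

805.5 years

t = ln(5) / ln(1 + 0.002) = 1.6094 / 0.001998 ≈ 805.51.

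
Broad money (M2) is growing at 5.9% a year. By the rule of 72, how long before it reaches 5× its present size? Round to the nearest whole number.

≈ 28 years

At 5.9% it doubles every 72/5.9 ≈ 12.20 years.
5× is log₂ 5 ≈ 2.32 doublings, so ≈ 2.32 × 12.20 = 28 years.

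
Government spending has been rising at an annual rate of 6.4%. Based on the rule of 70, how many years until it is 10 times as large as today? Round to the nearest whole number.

roughly 36 years

At 6.4% it doubles every 70/6.4 ≈ 10.94 years.
Reaching 10× takes log₂(10) ≈ 3.32 doublings.
3.32 × 10.94 ≈ 36 years.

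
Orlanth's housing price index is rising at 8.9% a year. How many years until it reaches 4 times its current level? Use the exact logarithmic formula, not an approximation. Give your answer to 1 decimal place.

t = ln(4) / ln(1 + 0.089) = 1.3863 / 0.085260 ≈ 16.26.

16.3 years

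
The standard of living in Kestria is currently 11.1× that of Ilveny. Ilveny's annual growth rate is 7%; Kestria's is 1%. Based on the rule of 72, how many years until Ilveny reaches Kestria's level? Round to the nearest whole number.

about 42 years

Ilveny gains on Kestria at 7% − 1% = 6 points a year.
At that relative rate the gap halves every 72/6 ≈ 12.00 years.
An 11.1× gap takes log₂(11.1) ≈ 3.47 halvings to close: 3.47 × 12.00 ≈ 42 years.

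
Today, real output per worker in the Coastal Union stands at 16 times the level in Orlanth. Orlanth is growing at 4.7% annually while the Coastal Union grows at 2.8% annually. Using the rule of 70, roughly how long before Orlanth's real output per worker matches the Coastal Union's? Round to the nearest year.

about 147 years

What matters is the difference: 1.9 pp.
Rule of 70 on the gap: the ratio halves every 70/1.9 ≈ 36.84 years.
A 16 times gap closes after 4 halvings: 4 × 36.84 ≈ 147 years.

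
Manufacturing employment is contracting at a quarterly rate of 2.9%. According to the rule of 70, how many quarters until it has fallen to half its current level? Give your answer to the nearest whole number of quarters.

about 24 quarters

Halving time ≈ 70 / 2.9 = 24.14 → 24 quarters.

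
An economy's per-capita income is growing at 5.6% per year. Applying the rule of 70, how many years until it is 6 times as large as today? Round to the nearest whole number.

roughly 32 years

One doubling takes 70/5.6 = 12.50 years.
6× is log₂ 6 ≈ 2.58 doublings, so ≈ 2.58 × 12.50 = 32 years.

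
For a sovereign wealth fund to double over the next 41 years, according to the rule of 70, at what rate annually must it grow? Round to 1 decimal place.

about 1.7%

70 / 41 ≈ 1.71, so about 1.7% annually.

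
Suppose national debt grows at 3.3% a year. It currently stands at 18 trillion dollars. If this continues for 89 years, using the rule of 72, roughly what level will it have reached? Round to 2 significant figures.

≈ 300 trillion dollars

It doubles every 72/3.3 ≈ 21.82 years, so 89 years is 4.08 doublings.
2^4.08 ≈ 16.91; 18 × 16.91 ≈ 300 trillion dollars.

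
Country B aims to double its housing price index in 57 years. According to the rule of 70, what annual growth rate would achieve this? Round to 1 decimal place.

approximately 1.2% annually

70 / 57 ≈ 1.23, so about 1.2% annually.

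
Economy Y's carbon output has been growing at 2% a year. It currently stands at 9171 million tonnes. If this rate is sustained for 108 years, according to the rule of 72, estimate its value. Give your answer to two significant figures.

≈ 73000 million tonnes

It doubles every 72/2 ≈ 36.00 years, so 108 years is 3.00 doublings.
2^3.00 ≈ 8.00; 9171 × 8.00 ≈ 73000 million tonnes.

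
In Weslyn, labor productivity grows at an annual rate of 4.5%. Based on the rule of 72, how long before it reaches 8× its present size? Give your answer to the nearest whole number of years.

≈ 48 years

At 4.5% it doubles every 72/4.5 ≈ 16.00 years.
8× is 3 doublings, so 3 × 16.00 ≈ 48 years.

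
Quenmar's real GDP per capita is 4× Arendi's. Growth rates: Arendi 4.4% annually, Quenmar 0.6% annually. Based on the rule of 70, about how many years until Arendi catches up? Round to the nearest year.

roughly 37 years

The growth-rate gap is 4.4% − 0.6% = 3.8 percentage points.
So the ratio between them halves every 70/3.8 ≈ 18.42 years.
A 4× gap closes after 2 halvings: 2 × 18.42 ≈ 37 years.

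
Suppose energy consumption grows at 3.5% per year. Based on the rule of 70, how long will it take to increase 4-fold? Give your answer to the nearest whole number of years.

around 40 years

Doubling time ≈ 70/3.5 = 20.00 years.
Getting to 4× needs 2 doublings: 2 × 20.00 ≈ 40 years.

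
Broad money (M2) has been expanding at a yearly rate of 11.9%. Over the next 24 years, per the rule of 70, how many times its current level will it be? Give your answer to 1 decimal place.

about 16.9 times

Doubling time ≈ 70/11.9 = 5.88 years.
24 years / 5.88 ≈ 4.08 doublings → factor 2^4.08 ≈ 16.9.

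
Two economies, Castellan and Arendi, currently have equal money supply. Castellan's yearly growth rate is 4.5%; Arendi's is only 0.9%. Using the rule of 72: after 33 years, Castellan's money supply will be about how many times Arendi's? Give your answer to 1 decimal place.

Castellan pulls ahead at 3.6 pp per year, so the ratio doubles every 72/3.6 ≈ 20.00 years.
In 33 years that's 1.65 doublings: 2^1.65 ≈ 3.1.

≈ 3.1 times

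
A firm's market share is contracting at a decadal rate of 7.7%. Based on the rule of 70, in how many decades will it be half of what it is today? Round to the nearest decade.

Falling at 7.7%, it halves about every 70/7.7 = 9.09 decades.

roughly 9 decades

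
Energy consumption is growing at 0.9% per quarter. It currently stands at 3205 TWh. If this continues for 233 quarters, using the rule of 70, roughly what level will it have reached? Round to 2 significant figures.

roughly 26000 TWh

It doubles every 70/0.9 ≈ 77.78 quarters, so 233 quarters is 3.00 doublings.
2^3.00 ≈ 8.00; 3205 × 8.00 ≈ 26000 TWh.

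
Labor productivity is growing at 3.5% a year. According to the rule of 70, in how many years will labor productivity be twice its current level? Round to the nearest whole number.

Doubling time ≈ 70 / 3.5 = 20.00 years.

roughly 20 years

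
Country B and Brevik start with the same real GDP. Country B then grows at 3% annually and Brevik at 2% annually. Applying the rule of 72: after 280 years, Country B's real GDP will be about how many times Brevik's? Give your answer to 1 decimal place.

14.8 times

Rate gap = 3% − 2% = 1 point.
The ratio doubles every 72/1 ≈ 72.00 years.
280/72.00 ≈ 3.89 doublings → ratio ≈ 2^3.89 ≈ 14.8.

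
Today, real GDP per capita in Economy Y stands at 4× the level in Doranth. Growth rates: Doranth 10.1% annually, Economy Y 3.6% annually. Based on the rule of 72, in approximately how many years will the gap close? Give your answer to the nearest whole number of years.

The growth-rate gap is 10.1% − 3.6% = 6.5 percentage points.
So the ratio between them halves every 72/6.5 ≈ 11.08 years.
A 4× gap closes after 2 halvings: 2 × 11.08 ≈ 22 years.

around 22 years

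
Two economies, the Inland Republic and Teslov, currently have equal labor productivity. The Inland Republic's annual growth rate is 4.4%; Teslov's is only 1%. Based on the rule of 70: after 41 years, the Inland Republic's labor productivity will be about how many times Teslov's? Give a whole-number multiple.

the Inland Republic pulls ahead at 3.4 pp per year, so the ratio doubles every 70/3.4 ≈ 20.59 years.
In 41 years that's 1.99 doublings: 2^1.99 ≈ 4.

roughly 4 times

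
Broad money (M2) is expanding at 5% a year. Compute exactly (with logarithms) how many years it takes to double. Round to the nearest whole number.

14 years

t = ln(2) / ln(1 + 0.05) = 0.6931 / 0.048790 ≈ 14.21.
≈ 14 years.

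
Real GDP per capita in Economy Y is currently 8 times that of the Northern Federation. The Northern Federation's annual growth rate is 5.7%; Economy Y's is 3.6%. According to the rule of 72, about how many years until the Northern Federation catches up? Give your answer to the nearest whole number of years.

What matters is the difference: 2.1 pp.
Rule of 72 on the gap: the ratio halves every 72/2.1 ≈ 34.29 years.
An 8 times gap closes after 3 halvings: 3 × 34.29 ≈ 103 years.

about 103 years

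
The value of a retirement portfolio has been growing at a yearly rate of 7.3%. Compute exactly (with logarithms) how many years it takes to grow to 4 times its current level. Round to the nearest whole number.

t = ln(4) / ln(1 + 0.073) = 1.3863 / 0.070458 ≈ 19.68.
≈ 20 years.

20 years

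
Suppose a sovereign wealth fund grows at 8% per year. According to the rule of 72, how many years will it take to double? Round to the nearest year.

about 9 years

Doubling time ≈ 72 / 8 = 9.00 years.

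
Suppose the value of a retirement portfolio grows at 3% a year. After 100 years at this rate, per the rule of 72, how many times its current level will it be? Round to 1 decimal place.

Doubling time ≈ 72/3 = 24.00 years.
100 years / 24.00 ≈ 4.17 doublings → factor 2^4.17 ≈ 18.0.

≈ 18.0 times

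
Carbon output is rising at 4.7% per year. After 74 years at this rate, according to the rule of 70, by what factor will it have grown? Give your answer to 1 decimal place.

Doubling time ≈ 70/4.7 = 14.89 years.
74 years / 14.89 ≈ 4.97 doublings → factor 2^4.97 ≈ 31.3.

≈ 31.3 times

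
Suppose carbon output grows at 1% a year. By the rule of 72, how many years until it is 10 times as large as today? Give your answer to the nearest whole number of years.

about 239 years

One doubling takes 72/1 = 72.00 years.
Reaching 10× takes log₂(10) ≈ 3.32 doublings.
3.32 × 72.00 ≈ 239 years.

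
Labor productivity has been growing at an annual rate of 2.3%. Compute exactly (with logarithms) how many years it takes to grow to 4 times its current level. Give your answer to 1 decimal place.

t = ln(4) / ln(1 + 0.023) = 1.3863 / 0.022739 ≈ 60.97.

61.0 years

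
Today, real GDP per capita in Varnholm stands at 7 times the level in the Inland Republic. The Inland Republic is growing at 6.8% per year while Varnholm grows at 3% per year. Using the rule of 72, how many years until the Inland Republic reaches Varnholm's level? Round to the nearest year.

the Inland Republic gains on Varnholm at 6.8% − 3% = 3.8 points a year.
At that relative rate the gap halves every 72/3.8 ≈ 18.95 years.
A 7 times gap takes log₂(7) ≈ 2.81 halvings to close: 2.81 × 18.95 ≈ 53 years.

approximately 53 years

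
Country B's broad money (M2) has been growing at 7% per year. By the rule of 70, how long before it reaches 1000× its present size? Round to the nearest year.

At 7% it doubles every 70/7 ≈ 10.00 years.
Reaching 1000× takes log₂(1000) ≈ 9.97 doublings.
9.97 × 10.00 ≈ 100 years.

≈ 100 years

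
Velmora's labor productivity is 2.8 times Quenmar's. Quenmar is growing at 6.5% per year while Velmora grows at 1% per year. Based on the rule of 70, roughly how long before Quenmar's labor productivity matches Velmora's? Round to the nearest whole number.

What matters is the difference: 5.5 pp.
Rule of 70 on the gap: the ratio halves every 70/5.5 ≈ 12.73 years.
A 2.8 times gap takes log₂(2.8) ≈ 1.49 halvings to close: 1.49 × 12.73 ≈ 19 years.

about 19 years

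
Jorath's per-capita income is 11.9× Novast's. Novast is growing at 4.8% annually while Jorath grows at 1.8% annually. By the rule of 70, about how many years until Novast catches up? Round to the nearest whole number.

Novast gains on Jorath at 4.8% − 1.8% = 3 points a year.
At that relative rate the gap halves every 70/3 ≈ 23.33 years.
An 11.9× gap takes log₂(11.9) ≈ 3.57 halvings to close: 3.57 × 23.33 ≈ 83 years.

roughly 83 years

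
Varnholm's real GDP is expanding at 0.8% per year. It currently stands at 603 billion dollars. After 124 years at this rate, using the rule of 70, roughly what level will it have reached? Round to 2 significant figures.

approximately 1600 billion dollars

It doubles every 70/0.8 ≈ 87.50 years, so 124 years is 1.42 doublings.
2^1.42 ≈ 2.68; 603 × 2.68 ≈ 1600 billion dollars.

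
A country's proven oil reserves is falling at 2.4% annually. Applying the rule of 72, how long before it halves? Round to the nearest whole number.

The rule works in reverse for decay: 72/2.4 ≈ 30.00 years to halve.

≈ 30 years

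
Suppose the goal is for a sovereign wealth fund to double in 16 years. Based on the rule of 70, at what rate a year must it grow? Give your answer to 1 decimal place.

approximately 4.4%

70 / 16 ≈ 4.38, so about 4.4% a year.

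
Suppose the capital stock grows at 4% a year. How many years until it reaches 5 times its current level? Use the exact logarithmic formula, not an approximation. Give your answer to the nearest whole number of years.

41 years

t = ln(5) / ln(1 + 0.04) = 1.6094 / 0.039221 ≈ 41.03.
≈ 41 years.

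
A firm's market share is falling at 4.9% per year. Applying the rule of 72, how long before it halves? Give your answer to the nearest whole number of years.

The rule works in reverse for decay: 72/4.9 ≈ 14.69 years to halve.

15 years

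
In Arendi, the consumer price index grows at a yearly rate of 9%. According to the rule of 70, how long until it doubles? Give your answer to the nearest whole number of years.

≈ 8 years

Doubling time ≈ 70 / 9 = 7.78 years.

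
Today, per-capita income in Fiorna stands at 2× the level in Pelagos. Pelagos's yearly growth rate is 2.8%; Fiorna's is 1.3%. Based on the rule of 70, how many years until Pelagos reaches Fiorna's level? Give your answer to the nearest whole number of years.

The growth-rate gap is 2.8% − 1.3% = 1.5 percentage points.
So the ratio between them halves every 70/1.5 ≈ 46.67 years.
A 2× gap closes after 1 halving: 1 × 46.67 ≈ 47 years.

roughly 47 years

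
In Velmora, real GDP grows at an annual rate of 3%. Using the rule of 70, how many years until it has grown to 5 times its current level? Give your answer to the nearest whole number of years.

One doubling takes 70/3 = 23.33 years.
5× is log₂ 5 ≈ 2.32 doublings, so ≈ 2.32 × 23.33 = 54 years.

about 54 years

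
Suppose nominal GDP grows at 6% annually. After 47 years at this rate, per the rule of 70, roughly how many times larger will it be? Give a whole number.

16 times

70/6 ≈ 11.67 years per doubling.
47 years fits 4 doublings: 2^4 = 16.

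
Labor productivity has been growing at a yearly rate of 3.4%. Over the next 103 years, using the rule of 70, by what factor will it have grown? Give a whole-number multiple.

70/3.4 ≈ 20.59 years per doubling.
103 years fits 5 doublings: 2^5 = 32.

roughly 32 times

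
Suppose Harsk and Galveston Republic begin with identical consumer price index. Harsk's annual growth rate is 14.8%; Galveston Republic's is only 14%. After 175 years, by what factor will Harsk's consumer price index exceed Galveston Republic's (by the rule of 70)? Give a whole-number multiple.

about 4 times

Only the 0.8-point difference matters.
70/0.8 ≈ 87.50 years per doubling of the ratio; 175 years gives 2.00 doublings, so ≈ 4×.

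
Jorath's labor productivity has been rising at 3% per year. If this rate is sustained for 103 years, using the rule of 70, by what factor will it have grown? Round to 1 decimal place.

about 21.3 times

Doubling time ≈ 70/3 = 23.33 years.
103 years / 23.33 ≈ 4.41 doublings → factor 2^4.41 ≈ 21.3.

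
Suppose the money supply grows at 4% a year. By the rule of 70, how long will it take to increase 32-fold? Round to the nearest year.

roughly 88 years

Doubling time ≈ 70/4 = 17.50 years.
32 = 2^5, so 5 doublings → 88 years.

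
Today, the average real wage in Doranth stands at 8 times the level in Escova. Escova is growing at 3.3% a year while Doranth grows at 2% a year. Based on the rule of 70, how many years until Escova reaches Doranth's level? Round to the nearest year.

The growth-rate gap is 3.3% − 2% = 1.3 percentage points.
So the ratio between them halves every 70/1.3 ≈ 53.85 years.
An 8 times gap closes after 3 halvings: 3 × 53.85 ≈ 162 years.

about 162 years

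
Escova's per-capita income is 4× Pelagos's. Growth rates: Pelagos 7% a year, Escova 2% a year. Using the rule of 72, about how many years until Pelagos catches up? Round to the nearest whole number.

around 29 years

What matters is the difference: 5 pp.
Rule of 72 on the gap: the ratio halves every 72/5 ≈ 14.40 years.
A 4× gap closes after 2 halvings: 2 × 14.40 ≈ 29 years.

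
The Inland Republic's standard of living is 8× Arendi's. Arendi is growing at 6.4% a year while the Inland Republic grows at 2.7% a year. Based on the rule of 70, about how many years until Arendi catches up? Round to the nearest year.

Arendi gains on the Inland Republic at 6.4% − 2.7% = 3.7 points a year.
At that relative rate the gap halves every 70/3.7 ≈ 18.92 years.
An 8× gap closes after 3 halvings: 3 × 18.92 ≈ 57 years.

57 years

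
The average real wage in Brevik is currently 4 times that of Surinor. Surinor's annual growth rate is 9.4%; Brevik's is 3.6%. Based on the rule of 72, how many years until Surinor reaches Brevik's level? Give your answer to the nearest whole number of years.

approximately 25 years

The growth-rate gap is 9.4% − 3.6% = 5.8 percentage points.
So the ratio between them halves every 72/5.8 ≈ 12.41 years.
A 4 times gap closes after 2 halvings: 2 × 12.41 ≈ 25 years.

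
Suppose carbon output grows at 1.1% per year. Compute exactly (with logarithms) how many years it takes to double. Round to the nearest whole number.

63 years

t = ln(2) / ln(1 + 0.011) = 0.6931 / 0.010940 ≈ 63.35.
≈ 63 years.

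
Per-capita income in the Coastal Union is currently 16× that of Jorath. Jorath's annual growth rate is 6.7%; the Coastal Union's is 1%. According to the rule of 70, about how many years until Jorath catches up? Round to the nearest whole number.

The growth-rate gap is 6.7% − 1% = 5.7 percentage points.
So the ratio between them halves every 70/5.7 ≈ 12.28 years.
A 16× gap closes after 4 halvings: 4 × 12.28 ≈ 49 years.

about 49 years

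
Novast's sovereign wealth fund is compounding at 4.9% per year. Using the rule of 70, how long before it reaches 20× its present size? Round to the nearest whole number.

roughly 62 years

One doubling takes 70/4.9 = 14.29 years.
20× is log₂ 20 ≈ 4.32 doublings, so ≈ 4.32 × 14.29 = 62 years.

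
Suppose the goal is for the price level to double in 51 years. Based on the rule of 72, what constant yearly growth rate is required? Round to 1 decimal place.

72 / 51 ≈ 1.41, so about 1.4% per year.

about 1.4%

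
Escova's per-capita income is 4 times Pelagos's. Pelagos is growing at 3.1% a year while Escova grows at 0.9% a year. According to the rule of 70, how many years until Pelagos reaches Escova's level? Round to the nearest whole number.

roughly 64 years

What matters is the difference: 2.2 pp.
Rule of 70 on the gap: the ratio halves every 70/2.2 ≈ 31.82 years.
A 4 times gap closes after 2 halvings: 2 × 31.82 ≈ 64 years.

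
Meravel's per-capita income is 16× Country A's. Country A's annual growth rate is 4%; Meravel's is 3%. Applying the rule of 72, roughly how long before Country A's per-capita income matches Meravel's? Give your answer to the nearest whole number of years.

around 288 years

What matters is the difference: 1 pp.
Rule of 72 on the gap: the ratio halves every 72/1 ≈ 72.00 years.
A 16× gap closes after 4 halvings: 4 × 72.00 ≈ 288 years.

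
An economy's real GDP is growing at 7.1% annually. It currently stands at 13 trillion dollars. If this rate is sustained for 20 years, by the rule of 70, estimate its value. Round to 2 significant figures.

around 53 trillion dollars

It doubles every 70/7.1 ≈ 9.86 years, so 20 years is 2.03 doublings.
2^2.03 ≈ 4.08; 13 × 4.08 ≈ 53 trillion dollars.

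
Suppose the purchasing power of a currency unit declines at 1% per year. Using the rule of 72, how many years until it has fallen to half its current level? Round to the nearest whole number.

roughly 72 years

Halving time ≈ 72 / 1 = 72.00 → 72 years.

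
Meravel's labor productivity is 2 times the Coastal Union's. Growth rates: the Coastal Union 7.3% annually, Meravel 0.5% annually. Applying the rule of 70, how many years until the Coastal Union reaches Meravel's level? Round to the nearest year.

The growth-rate gap is 7.3% − 0.5% = 6.8 percentage points.
So the ratio between them halves every 70/6.8 ≈ 10.29 years.
A 2 times gap closes after 1 halving: 1 × 10.29 ≈ 10 years.

roughly 10 years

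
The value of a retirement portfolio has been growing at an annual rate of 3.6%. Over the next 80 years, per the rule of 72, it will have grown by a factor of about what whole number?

At 3.6% one doubling takes ≈ 20.00 years; 80 years is 4 of them, so ×16.

around 16 times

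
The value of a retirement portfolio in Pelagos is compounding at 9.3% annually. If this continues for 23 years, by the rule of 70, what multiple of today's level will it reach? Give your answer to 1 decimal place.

≈ 8.3 times

Doubles every ≈ 7.53 years (70/9.3).
23 years is 3.05 doublings; 2^3.05 ≈ 8.3×.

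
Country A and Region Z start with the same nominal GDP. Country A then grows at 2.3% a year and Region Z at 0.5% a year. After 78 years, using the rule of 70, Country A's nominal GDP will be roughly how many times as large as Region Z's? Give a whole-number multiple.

4 times

Rate gap = 2.3% − 0.5% = 1.8 points.
The ratio doubles every 70/1.8 ≈ 38.89 years.
78/38.89 ≈ 2.01 doublings → ratio ≈ 2^2.01 ≈ 4.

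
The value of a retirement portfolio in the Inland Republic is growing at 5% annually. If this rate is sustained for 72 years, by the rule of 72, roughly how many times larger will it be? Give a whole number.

Doubling time ≈ 72/5 = 14.40 years.
72/14.40 ≈ 5 doublings, so about 2^5 = 32×.

approximately 32 times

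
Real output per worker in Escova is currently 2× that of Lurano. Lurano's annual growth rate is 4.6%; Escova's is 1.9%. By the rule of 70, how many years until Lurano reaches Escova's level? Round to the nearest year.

around 26 years

The growth-rate gap is 4.6% − 1.9% = 2.7 percentage points.
So the ratio between them halves every 70/2.7 ≈ 25.93 years.
A 2× gap closes after 1 halving: 1 × 25.93 ≈ 26 years.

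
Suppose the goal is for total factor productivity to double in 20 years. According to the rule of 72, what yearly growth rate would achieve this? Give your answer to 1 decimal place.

roughly 3.6% per year

72 / 20 ≈ 3.60, so about 3.6% per year.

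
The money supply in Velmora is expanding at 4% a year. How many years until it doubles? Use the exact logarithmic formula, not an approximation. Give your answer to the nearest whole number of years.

18 years

t = ln(2) / ln(1 + 0.04) = 0.6931 / 0.039221 ≈ 17.67.
≈ 18 years.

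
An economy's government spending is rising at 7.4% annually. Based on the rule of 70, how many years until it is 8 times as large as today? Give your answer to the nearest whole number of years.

≈ 28 years

One doubling takes 70/7.4 = 9.46 years.
Getting to 8× needs 3 doublings: 3 × 9.46 ≈ 28 years.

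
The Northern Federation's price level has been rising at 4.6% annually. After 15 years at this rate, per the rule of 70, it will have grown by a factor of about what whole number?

At 4.6% one doubling takes ≈ 15.22 years; 15 years is 1 of them, so ×2.

2 times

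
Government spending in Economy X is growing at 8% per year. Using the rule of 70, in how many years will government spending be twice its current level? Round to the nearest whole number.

≈ 9 years

At 8%, doubling takes about 70/8 = 8.75 years.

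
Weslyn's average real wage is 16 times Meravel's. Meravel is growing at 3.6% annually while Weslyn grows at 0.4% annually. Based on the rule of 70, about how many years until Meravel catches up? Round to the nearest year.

roughly 88 years

Meravel gains on Weslyn at 3.6% − 0.4% = 3.2 points a year.
At that relative rate the gap halves every 70/3.2 ≈ 21.88 years.
A 16 times gap closes after 4 halvings: 4 × 21.88 ≈ 88 years.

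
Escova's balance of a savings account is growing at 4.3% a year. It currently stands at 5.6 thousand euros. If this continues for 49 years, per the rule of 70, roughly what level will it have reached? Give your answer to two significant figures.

roughly 45 thousand euros

Doubling time ≈ 70/4.3 = 16.28 years.
49 years is 49/16.28 ≈ 3.01 doublings, a factor of 2^3.01 ≈ 8.06.
5.6 × 8.06 ≈ 45 thousand euros.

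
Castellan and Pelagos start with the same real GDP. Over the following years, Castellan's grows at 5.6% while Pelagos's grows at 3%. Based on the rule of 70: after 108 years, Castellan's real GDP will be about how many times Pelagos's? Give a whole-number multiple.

Only the 2.6-point difference matters.
70/2.6 ≈ 26.92 years per doubling of the ratio; 108 years gives 4.01 doublings, so ≈ 16×.

≈ 16 times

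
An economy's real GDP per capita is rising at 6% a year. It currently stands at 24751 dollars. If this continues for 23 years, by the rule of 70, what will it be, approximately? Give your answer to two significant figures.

Doubling time ≈ 70/6 = 11.67 years.
23 years is 23/11.67 ≈ 1.97 doublings, a factor of 2^1.97 ≈ 3.92.
24751 × 3.92 ≈ 97000 dollars.

approximately 97000 dollars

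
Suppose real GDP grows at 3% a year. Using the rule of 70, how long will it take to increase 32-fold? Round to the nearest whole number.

around 117 years

Doubling time ≈ 70/3 = 23.33 years.
32× is 5 doublings, so 5 × 23.33 ≈ 117 years.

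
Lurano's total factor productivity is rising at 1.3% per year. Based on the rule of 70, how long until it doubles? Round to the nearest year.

At 1.3%, doubling takes about 70/1.3 = 53.85 years.

approximately 54 years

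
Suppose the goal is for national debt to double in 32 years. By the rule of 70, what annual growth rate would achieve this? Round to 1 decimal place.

about 2.2%

70 / 32 ≈ 2.19, so about 2.2% annually.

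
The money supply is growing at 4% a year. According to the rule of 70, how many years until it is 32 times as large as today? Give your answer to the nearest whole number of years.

One doubling takes 70/4 = 17.50 years.
32× is 5 doublings, so 5 × 17.50 ≈ 88 years.

≈ 88 years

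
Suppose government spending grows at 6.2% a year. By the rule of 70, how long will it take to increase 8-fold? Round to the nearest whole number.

roughly 34 years

At 6.2% it doubles every 70/6.2 ≈ 11.29 years.
8 = 2^3, so 3 doublings → 34 years.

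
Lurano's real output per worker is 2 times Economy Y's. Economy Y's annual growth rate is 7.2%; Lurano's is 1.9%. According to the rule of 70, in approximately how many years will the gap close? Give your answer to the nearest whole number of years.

What matters is the difference: 5.3 pp.
Rule of 70 on the gap: the ratio halves every 70/5.3 ≈ 13.21 years.
A 2 times gap closes after 1 halving: 1 × 13.21 ≈ 13 years.

approximately 13 years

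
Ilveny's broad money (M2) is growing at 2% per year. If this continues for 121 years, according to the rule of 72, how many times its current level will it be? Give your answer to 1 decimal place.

Doubles every ≈ 36.00 years (72/2).
121 years is 3.36 doublings; 2^3.36 ≈ 10.3×.

10.3 times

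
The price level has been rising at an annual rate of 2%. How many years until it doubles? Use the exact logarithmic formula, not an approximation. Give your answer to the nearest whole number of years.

35 years

t = ln(2) / ln(1 + 0.02) = 0.6931 / 0.019803 ≈ 35.00.
≈ 35 years.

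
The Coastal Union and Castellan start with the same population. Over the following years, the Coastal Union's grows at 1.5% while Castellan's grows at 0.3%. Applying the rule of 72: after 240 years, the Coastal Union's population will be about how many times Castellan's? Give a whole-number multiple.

roughly 16 times

Only the 1.2-point difference matters.
72/1.2 ≈ 60.00 years per doubling of the ratio; 240 years gives 4.00 doublings, so ≈ 16×.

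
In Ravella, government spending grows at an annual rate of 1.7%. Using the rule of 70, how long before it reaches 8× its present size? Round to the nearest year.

Doubling time ≈ 70/1.7 = 41.18 years.
8 = 2^3, so 3 doublings → 124 years.

124 years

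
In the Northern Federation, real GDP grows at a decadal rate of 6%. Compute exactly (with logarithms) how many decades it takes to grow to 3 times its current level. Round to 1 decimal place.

t = ln(3) / ln(1 + 0.06) = 1.0986 / 0.058269 ≈ 18.85.

18.9 decades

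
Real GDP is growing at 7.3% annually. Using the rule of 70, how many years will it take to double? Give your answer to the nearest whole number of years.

70/7.3 ≈ 9.59, so it doubles roughly every 10 years.

around 10 years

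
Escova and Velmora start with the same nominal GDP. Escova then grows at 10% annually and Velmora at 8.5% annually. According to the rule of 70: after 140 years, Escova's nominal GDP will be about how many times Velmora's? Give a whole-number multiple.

roughly 8 times

Only the 1.5-point difference matters.
70/1.5 ≈ 46.67 years per doubling of the ratio; 140 years gives 3.00 doublings, so ≈ 8×.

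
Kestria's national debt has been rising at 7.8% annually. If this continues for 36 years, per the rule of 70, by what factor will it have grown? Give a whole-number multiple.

about 16 times

At 7.8% one doubling takes ≈ 8.97 years; 36 years is 4 of them, so ×16.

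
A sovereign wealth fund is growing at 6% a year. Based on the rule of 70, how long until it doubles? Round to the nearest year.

around 12 years

Doubling time ≈ 70 / 6 = 11.67 years.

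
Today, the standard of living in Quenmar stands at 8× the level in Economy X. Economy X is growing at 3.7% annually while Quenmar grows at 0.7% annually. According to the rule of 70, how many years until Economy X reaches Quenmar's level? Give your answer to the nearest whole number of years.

What matters is the difference: 3 pp.
Rule of 70 on the gap: the ratio halves every 70/3 ≈ 23.33 years.
An 8× gap closes after 3 halvings: 3 × 23.33 ≈ 70 years.

around 70 years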